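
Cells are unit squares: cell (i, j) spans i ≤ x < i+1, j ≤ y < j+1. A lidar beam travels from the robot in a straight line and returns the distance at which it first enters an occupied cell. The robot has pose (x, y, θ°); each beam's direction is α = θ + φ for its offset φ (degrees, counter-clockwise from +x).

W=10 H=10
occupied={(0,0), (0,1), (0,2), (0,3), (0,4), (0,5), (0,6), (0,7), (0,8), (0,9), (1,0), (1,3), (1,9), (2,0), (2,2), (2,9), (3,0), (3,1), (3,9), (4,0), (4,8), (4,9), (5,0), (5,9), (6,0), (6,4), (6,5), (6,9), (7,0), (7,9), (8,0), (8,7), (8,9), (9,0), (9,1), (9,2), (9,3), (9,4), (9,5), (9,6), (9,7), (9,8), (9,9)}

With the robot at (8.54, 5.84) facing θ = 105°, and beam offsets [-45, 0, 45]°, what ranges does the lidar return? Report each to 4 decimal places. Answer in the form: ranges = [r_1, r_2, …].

beam 1: φ=-45°, α=60°
  dir = (cos 60°, sin 60°) = (0.5000, 0.8660); from cell (8,5)
  next x-line at t=0.9200, next y-line at t=0.1848; Δt_x=2.0000, Δt_y=1.1547
    y: enter (8,6) at t=0.1848
    x: enter (9,6) at t=0.9200 ← occupied
  → r_1 = 0.9200
beam 2: φ=0°, α=105°
  dir = (cos 105°, sin 105°) = (-0.2588, 0.9659); from cell (8,5)
  next x-line at t=2.0864, next y-line at t=0.1656; Δt_x=3.8637, Δt_y=1.0353
    y: enter (8,6) at t=0.1656
    y: enter (8,7) at t=1.2009 ← occupied
  → r_2 = 1.2009
beam 3: φ=45°, α=150°
  dir = (cos 150°, sin 150°) = (-0.8660, 0.5000); from cell (8,5)
  next x-line at t=0.6235, next y-line at t=0.3200; Δt_x=1.1547, Δt_y=2.0000
    y: enter (8,6) at t=0.3200
    x: enter (7,6) at t=0.6235
    x: enter (6,6) at t=1.7782
    y: enter (6,7) at t=2.3200
    x: enter (5,7) at t=2.9329
    x: enter (4,7) at t=4.0876
    y: enter (4,8) at t=4.3200 ← occupied
  → r_3 = 4.3200

ranges = [0.9200, 1.2009, 4.3200]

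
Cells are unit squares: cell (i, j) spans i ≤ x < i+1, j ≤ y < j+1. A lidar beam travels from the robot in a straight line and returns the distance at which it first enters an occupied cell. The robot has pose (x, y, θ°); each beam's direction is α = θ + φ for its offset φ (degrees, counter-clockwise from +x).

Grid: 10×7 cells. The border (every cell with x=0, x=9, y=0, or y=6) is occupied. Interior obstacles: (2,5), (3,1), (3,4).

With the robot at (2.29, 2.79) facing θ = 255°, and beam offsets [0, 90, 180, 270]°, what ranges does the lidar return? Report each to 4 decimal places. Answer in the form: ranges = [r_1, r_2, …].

beam 1: φ=0°, α=255°
  d=(-0.2588,-0.9659)  start (2,2)  tX=1.1205 tY=0.8179  stride 1/|dx|=3.8637 1/|dy|=1.0353
    cross y-line → (2,1), t=0.8179
    cross x-line → (1,1), t=1.1205
    cross y-line → (1,0), t=1.8531 (wall)
  → r_1 = 1.8531
beam 2: φ=90°, α=345°
  d=(0.9659,-0.2588)  start (2,2)  tX=0.7350 tY=3.0523  stride 1/|dx|=1.0353 1/|dy|=3.8637
    cross x-line → (3,2), t=0.7350
    cross x-line → (4,2), t=1.7703
    cross x-line → (5,2), t=2.8056
    cross y-line → (5,1), t=3.0523
    cross x-line → (6,1), t=3.8409
    cross x-line → (7,1), t=4.8762
    cross x-line → (8,1), t=5.9114
    cross y-line → (8,0), t=6.9160 (wall)
  → r_2 = 6.9160
beam 3: φ=180°, α=75°
  d=(0.2588,0.9659)  start (2,2)  tX=2.7432 tY=0.2174  stride 1/|dx|=3.8637 1/|dy|=1.0353
    cross y-line → (2,3), t=0.2174
    cross y-line → (2,4), t=1.2527
    cross y-line → (2,5), t=2.2880 (wall)
  → r_3 = 2.2880
beam 4: φ=270°, α=165°
  d=(-0.9659,0.2588)  start (2,2)  tX=0.3002 tY=0.8114  stride 1/|dx|=1.0353 1/|dy|=3.8637
    cross x-line → (1,2), t=0.3002
    cross y-line → (1,3), t=0.8114
    cross x-line → (0,3), t=1.3355 (wall)
  → r_4 = 1.3355

ranges = [1.8531, 6.9160, 2.2880, 1.3355]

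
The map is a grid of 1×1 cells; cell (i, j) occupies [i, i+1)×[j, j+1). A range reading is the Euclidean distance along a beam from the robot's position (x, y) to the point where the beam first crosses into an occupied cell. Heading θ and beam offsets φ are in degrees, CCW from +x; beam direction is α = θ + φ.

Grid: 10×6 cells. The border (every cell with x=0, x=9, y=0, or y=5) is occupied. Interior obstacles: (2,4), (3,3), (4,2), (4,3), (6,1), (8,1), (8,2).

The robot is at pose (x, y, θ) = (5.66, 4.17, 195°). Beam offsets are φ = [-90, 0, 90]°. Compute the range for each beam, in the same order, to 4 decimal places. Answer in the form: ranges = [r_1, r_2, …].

ranges = [0.8593, 0.6833, 2.2465]

beam 1: φ=-90°, α=105°
  d=(-0.2588,0.9659)  start (5,4)  tX=2.5500 tY=0.8593  stride 1/|dx|=3.8637 1/|dy|=1.0353
    cross y-line → (5,5), t=0.8593 (wall)
  → r_1 = 0.8593
beam 2: φ=0°, α=195°
  d=(-0.9659,-0.2588)  start (5,4)  tX=0.6833 tY=0.6568  stride 1/|dx|=1.0353 1/|dy|=3.8637
    cross y-line → (5,3), t=0.6568
    cross x-line → (4,3), t=0.6833 (wall)
  → r_2 = 0.6833
beam 3: φ=90°, α=285°
  d=(0.2588,-0.9659)  start (5,4)  tX=1.3137 tY=0.1760  stride 1/|dx|=3.8637 1/|dy|=1.0353
    cross y-line → (5,3), t=0.1760
    cross y-line → (5,2), t=1.2113
    cross x-line → (6,2), t=1.3137
    cross y-line → (6,1), t=2.2465 (wall)
  → r_3 = 2.2465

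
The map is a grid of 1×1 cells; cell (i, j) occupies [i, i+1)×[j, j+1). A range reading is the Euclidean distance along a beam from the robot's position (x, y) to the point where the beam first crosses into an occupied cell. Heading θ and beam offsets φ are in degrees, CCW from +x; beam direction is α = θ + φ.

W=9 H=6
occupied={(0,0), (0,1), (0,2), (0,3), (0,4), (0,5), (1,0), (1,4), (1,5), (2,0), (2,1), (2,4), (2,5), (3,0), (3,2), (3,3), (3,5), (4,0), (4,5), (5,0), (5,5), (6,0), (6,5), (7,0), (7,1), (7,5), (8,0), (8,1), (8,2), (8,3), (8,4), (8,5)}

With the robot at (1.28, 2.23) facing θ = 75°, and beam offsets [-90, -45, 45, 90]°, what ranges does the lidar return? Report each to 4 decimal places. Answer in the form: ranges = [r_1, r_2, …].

beam 1: φ=-90°, α=345°
  dir = (cos 345°, sin 345°) = (0.9659, -0.2588); from cell (1,2)
  next x-line at t=0.7454, next y-line at t=0.8887; Δt_x=1.0353, Δt_y=3.8637
    x: enter (2,2) at t=0.7454
    y: enter (2,1) at t=0.8887 ← occupied
  → r_1 = 0.8887
beam 2: φ=-45°, α=30°
  dir = (cos 30°, sin 30°) = (0.8660, 0.5000); from cell (1,2)
  next x-line at t=0.8314, next y-line at t=1.5400; Δt_x=1.1547, Δt_y=2.0000
    x: enter (2,2) at t=0.8314
    y: enter (2,3) at t=1.5400
    x: enter (3,3) at t=1.9861 ← occupied
  → r_2 = 1.9861
beam 3: φ=45°, α=120°
  dir = (cos 120°, sin 120°) = (-0.5000, 0.8660); from cell (1,2)
  next x-line at t=0.5600, next y-line at t=0.8891; Δt_x=2.0000, Δt_y=1.1547
    x: enter (0,2) at t=0.5600 ← occupied
  → r_3 = 0.5600
beam 4: φ=90°, α=165°
  dir = (cos 165°, sin 165°) = (-0.9659, 0.2588); from cell (1,2)
  next x-line at t=0.2899, next y-line at t=2.9751; Δt_x=1.0353, Δt_y=3.8637
    x: enter (0,2) at t=0.2899 ← occupied
  → r_4 = 0.2899

ranges = [0.8887, 1.9861, 0.5600, 0.2899]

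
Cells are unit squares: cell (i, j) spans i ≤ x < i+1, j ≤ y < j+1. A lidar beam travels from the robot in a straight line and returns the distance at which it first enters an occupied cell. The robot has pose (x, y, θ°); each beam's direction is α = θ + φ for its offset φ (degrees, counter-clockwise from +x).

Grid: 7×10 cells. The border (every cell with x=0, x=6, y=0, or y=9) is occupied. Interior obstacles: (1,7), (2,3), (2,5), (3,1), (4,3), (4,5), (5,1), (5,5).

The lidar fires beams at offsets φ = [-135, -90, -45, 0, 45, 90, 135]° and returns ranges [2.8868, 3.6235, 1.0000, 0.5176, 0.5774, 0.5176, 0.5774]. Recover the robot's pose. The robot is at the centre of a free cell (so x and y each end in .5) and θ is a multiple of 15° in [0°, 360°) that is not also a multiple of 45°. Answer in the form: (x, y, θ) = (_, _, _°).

(x, y, θ) = (5.5, 6.5, 255°)

Enumerate (i+0.5, j+0.5, θ) over the 32 free cells and 16 admissible headings. For each, cast all 7 beams and compare to the given ranges.
  (1.5, 1.5, 75°): beam 1 = 0.5774 ≠ 2.8868 ✗
  (4.5, 4.5, 210°): beam 1 = 0.5176 ≠ 2.8868 ✗
  (5.5, 4.5, 75°): beam 1 = 1.0000 ≠ 2.8868 ✗
  …
  (5.5, 6.5, 255°): r_1=2.8868, r_2=3.6235, r_3=1.0000, r_4=0.5176, r_5=0.5774, r_6=0.5176, r_7=0.5774 — all match ✓
No second candidate reproduces the full scan.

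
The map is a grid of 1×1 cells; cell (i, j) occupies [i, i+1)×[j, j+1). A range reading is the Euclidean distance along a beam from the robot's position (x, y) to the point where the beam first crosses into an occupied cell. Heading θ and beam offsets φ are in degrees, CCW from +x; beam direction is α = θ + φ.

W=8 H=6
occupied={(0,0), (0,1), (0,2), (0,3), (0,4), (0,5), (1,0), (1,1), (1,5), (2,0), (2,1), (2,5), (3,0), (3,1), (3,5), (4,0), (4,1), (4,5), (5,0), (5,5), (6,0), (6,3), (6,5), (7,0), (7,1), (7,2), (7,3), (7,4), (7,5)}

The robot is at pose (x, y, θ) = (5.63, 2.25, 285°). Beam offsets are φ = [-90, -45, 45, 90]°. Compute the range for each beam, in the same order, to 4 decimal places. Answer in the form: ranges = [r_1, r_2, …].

beam 1: φ=-90°, α=195°
  d=(-0.9659,-0.2588)  start (5,2)  tX=0.6522 tY=0.9659  stride 1/|dx|=1.0353 1/|dy|=3.8637
    cross x-line → (4,2), t=0.6522
    cross y-line → (4,1), t=0.9659 (wall)
  → r_1 = 0.9659
beam 2: φ=-45°, α=240°
  d=(-0.5000,-0.8660)  start (5,2)  tX=1.2600 tY=0.2887  stride 1/|dx|=2.0000 1/|dy|=1.1547
    cross y-line → (5,1), t=0.2887
    cross x-line → (4,1), t=1.2600 (wall)
  → r_2 = 1.2600
beam 3: φ=45°, α=330°
  d=(0.8660,-0.5000)  start (5,2)  tX=0.4272 tY=0.5000  stride 1/|dx|=1.1547 1/|dy|=2.0000
    cross x-line → (6,2), t=0.4272
    cross y-line → (6,1), t=0.5000
    cross x-line → (7,1), t=1.5819 (wall)
  → r_3 = 1.5819
beam 4: φ=90°, α=15°
  d=(0.9659,0.2588)  start (5,2)  tX=0.3831 tY=2.8978  stride 1/|dx|=1.0353 1/|dy|=3.8637
    cross x-line → (6,2), t=0.3831
    cross x-line → (7,2), t=1.4183 (wall)
  → r_4 = 1.4183

ranges = [0.9659, 1.2600, 1.5819, 1.4183]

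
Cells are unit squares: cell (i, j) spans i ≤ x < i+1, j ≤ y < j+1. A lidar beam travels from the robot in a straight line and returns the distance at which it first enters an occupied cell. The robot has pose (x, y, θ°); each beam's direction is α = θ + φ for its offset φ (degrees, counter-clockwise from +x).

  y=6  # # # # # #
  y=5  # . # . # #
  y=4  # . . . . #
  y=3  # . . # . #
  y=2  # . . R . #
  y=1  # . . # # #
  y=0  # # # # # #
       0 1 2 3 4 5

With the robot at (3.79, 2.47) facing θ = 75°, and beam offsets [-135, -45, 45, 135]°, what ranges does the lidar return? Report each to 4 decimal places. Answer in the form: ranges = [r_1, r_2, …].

ranges = [0.5427, 1.3972, 0.6120, 2.9400]

beam 1: φ=-135°, α=300°
  d=(0.5000,-0.8660)  start (3,2)  tX=0.4200 tY=0.5427  stride 1/|dx|=2.0000 1/|dy|=1.1547
    cross x-line → (4,2), t=0.4200
    cross y-line → (4,1), t=0.5427 (wall)
  → r_1 = 0.5427
beam 2: φ=-45°, α=30°
  d=(0.8660,0.5000)  start (3,2)  tX=0.2425 tY=1.0600  stride 1/|dx|=1.1547 1/|dy|=2.0000
    cross x-line → (4,2), t=0.2425
    cross y-line → (4,3), t=1.0600
    cross x-line → (5,3), t=1.3972 (wall)
  → r_2 = 1.3972
beam 3: φ=45°, α=120°
  d=(-0.5000,0.8660)  start (3,2)  tX=1.5800 tY=0.6120  stride 1/|dx|=2.0000 1/|dy|=1.1547
    cross y-line → (3,3), t=0.6120 (wall)
  → r_3 = 0.6120
beam 4: φ=135°, α=210°
  d=(-0.8660,-0.5000)  start (3,2)  tX=0.9122 tY=0.9400  stride 1/|dx|=1.1547 1/|dy|=2.0000
    cross x-line → (2,2), t=0.9122
    cross y-line → (2,1), t=0.9400
    cross x-line → (1,1), t=2.0669
    cross y-line → (1,0), t=2.9400 (wall)
  → r_4 = 2.9400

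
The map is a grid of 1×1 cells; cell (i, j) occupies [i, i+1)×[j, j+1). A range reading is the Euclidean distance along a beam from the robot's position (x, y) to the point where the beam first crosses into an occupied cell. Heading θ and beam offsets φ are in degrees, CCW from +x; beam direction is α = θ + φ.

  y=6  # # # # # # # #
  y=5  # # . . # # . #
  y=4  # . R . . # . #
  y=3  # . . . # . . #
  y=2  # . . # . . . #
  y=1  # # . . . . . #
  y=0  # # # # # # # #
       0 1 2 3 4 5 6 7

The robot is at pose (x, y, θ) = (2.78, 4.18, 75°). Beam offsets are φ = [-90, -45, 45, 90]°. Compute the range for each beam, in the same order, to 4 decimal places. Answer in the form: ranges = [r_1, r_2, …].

beam 1: φ=-90°, α=345°
  d=(0.9659,-0.2588)  start (2,4)  tX=0.2278 tY=0.6955  stride 1/|dx|=1.0353 1/|dy|=3.8637
    cross x-line → (3,4), t=0.2278
    cross y-line → (3,3), t=0.6955
    cross x-line → (4,3), t=1.2630 (wall)
  → r_1 = 1.2630
beam 2: φ=-45°, α=30°
  d=(0.8660,0.5000)  start (2,4)  tX=0.2540 tY=1.6400  stride 1/|dx|=1.1547 1/|dy|=2.0000
    cross x-line → (3,4), t=0.2540
    cross x-line → (4,4), t=1.4087
    cross y-line → (4,5), t=1.6400 (wall)
  → r_2 = 1.6400
beam 3: φ=45°, α=120°
  d=(-0.5000,0.8660)  start (2,4)  tX=1.5600 tY=0.9469  stride 1/|dx|=2.0000 1/|dy|=1.1547
    cross y-line → (2,5), t=0.9469
    cross x-line → (1,5), t=1.5600 (wall)
  → r_3 = 1.5600
beam 4: φ=90°, α=165°
  d=(-0.9659,0.2588)  start (2,4)  tX=0.8075 tY=3.1682  stride 1/|dx|=1.0353 1/|dy|=3.8637
    cross x-line → (1,4), t=0.8075
    cross x-line → (0,4), t=1.8428 (wall)
  → r_4 = 1.8428

ranges = [1.2630, 1.6400, 1.5600, 1.8428]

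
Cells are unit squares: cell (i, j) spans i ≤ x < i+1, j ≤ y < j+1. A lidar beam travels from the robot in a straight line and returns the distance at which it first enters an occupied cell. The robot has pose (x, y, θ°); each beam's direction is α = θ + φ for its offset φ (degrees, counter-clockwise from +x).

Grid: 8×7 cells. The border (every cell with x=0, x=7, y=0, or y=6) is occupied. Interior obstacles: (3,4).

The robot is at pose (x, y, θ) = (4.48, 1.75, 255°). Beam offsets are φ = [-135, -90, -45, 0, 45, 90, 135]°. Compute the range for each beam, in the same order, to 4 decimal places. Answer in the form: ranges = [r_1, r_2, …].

beam 1: φ=-135°, α=120°
  cosα=-0.5000 sinα=0.8660 | (4,1) | tMaxX 0.9600 tMaxY 0.2887 | tΔX 2.0000 tΔY 1.1547
    t=0.2887 [y] (4,2)
    t=0.9600 [x] (3,2)
    t=1.4434 [y] (3,3)
    t=2.5981 [y] (3,4) — stop
  → r_1 = 2.5981
beam 2: φ=-90°, α=165°
  cosα=-0.9659 sinα=0.2588 | (4,1) | tMaxX 0.4969 tMaxY 0.9659 | tΔX 1.0353 tΔY 3.8637
    t=0.4969 [x] (3,1)
    t=0.9659 [y] (3,2)
    t=1.5322 [x] (2,2)
    t=2.5675 [x] (1,2)
    t=3.6028 [x] (0,2) — stop
  → r_2 = 3.6028
beam 3: φ=-45°, α=210°
  cosα=-0.8660 sinα=-0.5000 | (4,1) | tMaxX 0.5543 tMaxY 1.5000 | tΔX 1.1547 tΔY 2.0000
    t=0.5543 [x] (3,1)
    t=1.5000 [y] (3,0) — stop
  → r_3 = 1.5000
beam 4: φ=0°, α=255°
  cosα=-0.2588 sinα=-0.9659 | (4,1) | tMaxX 1.8546 tMaxY 0.7765 | tΔX 3.8637 tΔY 1.0353
    t=0.7765 [y] (4,0) — stop
  → r_4 = 0.7765
beam 5: φ=45°, α=300°
  cosα=0.5000 sinα=-0.8660 | (4,1) | tMaxX 1.0400 tMaxY 0.8660 | tΔX 2.0000 tΔY 1.1547
    t=0.8660 [y] (4,0) — stop
  → r_5 = 0.8660
beam 6: φ=90°, α=345°
  cosα=0.9659 sinα=-0.2588 | (4,1) | tMaxX 0.5383 tMaxY 2.8978 | tΔX 1.0353 tΔY 3.8637
    t=0.5383 [x] (5,1)
    t=1.5736 [x] (6,1)
    t=2.6089 [x] (7,1) — stop
  → r_6 = 2.6089
beam 7: φ=135°, α=30°
  cosα=0.8660 sinα=0.5000 | (4,1) | tMaxX 0.6004 tMaxY 0.5000 | tΔX 1.1547 tΔY 2.0000
    t=0.5000 [y] (4,2)
    t=0.6004 [x] (5,2)
    t=1.7551 [x] (6,2)
    t=2.5000 [y] (6,3)
    t=2.9098 [x] (7,3) — stop
  → r_7 = 2.9098

ranges = [2.5981, 3.6028, 1.5000, 0.7765, 0.8660, 2.6089, 2.9098]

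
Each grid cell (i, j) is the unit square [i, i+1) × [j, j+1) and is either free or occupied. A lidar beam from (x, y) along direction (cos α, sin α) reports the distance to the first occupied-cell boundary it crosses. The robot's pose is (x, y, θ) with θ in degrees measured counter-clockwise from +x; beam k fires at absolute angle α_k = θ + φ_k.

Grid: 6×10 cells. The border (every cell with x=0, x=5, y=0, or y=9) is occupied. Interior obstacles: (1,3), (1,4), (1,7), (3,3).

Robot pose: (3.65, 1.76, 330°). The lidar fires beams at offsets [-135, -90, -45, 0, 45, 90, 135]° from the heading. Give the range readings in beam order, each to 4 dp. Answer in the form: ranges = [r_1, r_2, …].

beam 1: φ=-135°, α=195°
  dir = (cos 195°, sin 195°) = (-0.9659, -0.2588); from cell (3,1)
  next x-line at t=0.6729, next y-line at t=2.9364; Δt_x=1.0353, Δt_y=3.8637
    x: enter (2,1) at t=0.6729
    x: enter (1,1) at t=1.7082
    x: enter (0,1) at t=2.7435 ← occupied
  → r_1 = 2.7435
beam 2: φ=-90°, α=240°
  dir = (cos 240°, sin 240°) = (-0.5000, -0.8660); from cell (3,1)
  next x-line at t=1.3000, next y-line at t=0.8776; Δt_x=2.0000, Δt_y=1.1547
    y: enter (3,0) at t=0.8776 ← occupied
  → r_2 = 0.8776
beam 3: φ=-45°, α=285°
  dir = (cos 285°, sin 285°) = (0.2588, -0.9659); from cell (3,1)
  next x-line at t=1.3523, next y-line at t=0.7868; Δt_x=3.8637, Δt_y=1.0353
    y: enter (3,0) at t=0.7868 ← occupied
  → r_3 = 0.7868
beam 4: φ=0°, α=330°
  dir = (cos 330°, sin 330°) = (0.8660, -0.5000); from cell (3,1)
  next x-line at t=0.4041, next y-line at t=1.5200; Δt_x=1.1547, Δt_y=2.0000
    x: enter (4,1) at t=0.4041
    y: enter (4,0) at t=1.5200 ← occupied
  → r_4 = 1.5200
beam 5: φ=45°, α=15°
  dir = (cos 15°, sin 15°) = (0.9659, 0.2588); from cell (3,1)
  next x-line at t=0.3623, next y-line at t=0.9273; Δt_x=1.0353, Δt_y=3.8637
    x: enter (4,1) at t=0.3623
    y: enter (4,2) at t=0.9273
    x: enter (5,2) at t=1.3976 ← occupied
  → r_5 = 1.3976
beam 6: φ=90°, α=60°
  dir = (cos 60°, sin 60°) = (0.5000, 0.8660); from cell (3,1)
  next x-line at t=0.7000, next y-line at t=0.2771; Δt_x=2.0000, Δt_y=1.1547
    y: enter (3,2) at t=0.2771
    x: enter (4,2) at t=0.7000
    y: enter (4,3) at t=1.4318
    y: enter (4,4) at t=2.5865
    x: enter (5,4) at t=2.7000 ← occupied
  → r_6 = 2.7000
beam 7: φ=135°, α=105°
  dir = (cos 105°, sin 105°) = (-0.2588, 0.9659); from cell (3,1)
  next x-line at t=2.5114, next y-line at t=0.2485; Δt_x=3.8637, Δt_y=1.0353
    y: enter (3,2) at t=0.2485
    y: enter (3,3) at t=1.2837 ← occupied
  → r_7 = 1.2837

ranges = [2.7435, 0.8776, 0.7868, 1.5200, 1.3976, 2.7000, 1.2837]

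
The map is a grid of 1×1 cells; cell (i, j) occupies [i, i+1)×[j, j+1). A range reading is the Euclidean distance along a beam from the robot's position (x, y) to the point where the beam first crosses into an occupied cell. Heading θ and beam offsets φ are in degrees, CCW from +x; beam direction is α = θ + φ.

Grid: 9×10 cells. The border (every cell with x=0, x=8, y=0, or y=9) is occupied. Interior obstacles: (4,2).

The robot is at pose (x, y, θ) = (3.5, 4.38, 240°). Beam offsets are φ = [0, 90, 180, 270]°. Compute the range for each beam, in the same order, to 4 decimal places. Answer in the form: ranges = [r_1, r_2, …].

beam 1: φ=0°, α=240°
  direction (-0.5000, -0.8660); cell (3,4); t to first gridline: x 1.0000, y 0.4388 (then +2.0000 / +1.1547)
    (3,3) via y @ 0.4388
    (2,3) via x @ 1.0000
    (2,2) via y @ 1.5935
    (2,1) via y @ 2.7482
    (1,1) via x @ 3.0000
    (1,0) via y @ 3.9029  # hit
  → r_1 = 3.9029
beam 2: φ=90°, α=330°
  direction (0.8660, -0.5000); cell (3,4); t to first gridline: x 0.5774, y 0.7600 (then +1.1547 / +2.0000)
    (4,4) via x @ 0.5774
    (4,3) via y @ 0.7600
    (5,3) via x @ 1.7321
    (5,2) via y @ 2.7600
    (6,2) via x @ 2.8868
    (7,2) via x @ 4.0415
    (7,1) via y @ 4.7600
    (8,1) via x @ 5.1962  # hit
  → r_2 = 5.1962
beam 3: φ=180°, α=60°
  direction (0.5000, 0.8660); cell (3,4); t to first gridline: x 1.0000, y 0.7159 (then +2.0000 / +1.1547)
    (3,5) via y @ 0.7159
    (4,5) via x @ 1.0000
    (4,6) via y @ 1.8706
    (5,6) via x @ 3.0000
    (5,7) via y @ 3.0253
    (5,8) via y @ 4.1800
    (6,8) via x @ 5.0000
    (6,9) via y @ 5.3347  # hit
  → r_3 = 5.3347
beam 4: φ=270°, α=150°
  direction (-0.8660, 0.5000); cell (3,4); t to first gridline: x 0.5774, y 1.2400 (then +1.1547 / +2.0000)
    (2,4) via x @ 0.5774
    (2,5) via y @ 1.2400
    (1,5) via x @ 1.7321
    (0,5) via x @ 2.8868  # hit
  → r_4 = 2.8868

ranges = [3.9029, 5.1962, 5.3347, 2.8868]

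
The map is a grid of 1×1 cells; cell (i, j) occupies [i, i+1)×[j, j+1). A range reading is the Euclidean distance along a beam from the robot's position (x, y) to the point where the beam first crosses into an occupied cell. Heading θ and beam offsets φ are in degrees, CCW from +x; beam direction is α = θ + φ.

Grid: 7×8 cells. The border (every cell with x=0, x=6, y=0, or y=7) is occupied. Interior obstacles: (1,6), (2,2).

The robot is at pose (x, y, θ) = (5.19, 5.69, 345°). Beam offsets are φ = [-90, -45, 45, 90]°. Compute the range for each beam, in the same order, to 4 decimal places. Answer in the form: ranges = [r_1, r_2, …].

beam 1: φ=-90°, α=255°
  cosα=-0.2588 sinα=-0.9659 | (5,5) | tMaxX 0.7341 tMaxY 0.7143 | tΔX 3.8637 tΔY 1.0353
    t=0.7143 [y] (5,4)
    t=0.7341 [x] (4,4)
    t=1.7496 [y] (4,3)
    t=2.7849 [y] (4,2)
    t=3.8202 [y] (4,1)
    t=4.5978 [x] (3,1)
    t=4.8554 [y] (3,0) — stop
  → r_1 = 4.8554
beam 2: φ=-45°, α=300°
  cosα=0.5000 sinα=-0.8660 | (5,5) | tMaxX 1.6200 tMaxY 0.7967 | tΔX 2.0000 tΔY 1.1547
    t=0.7967 [y] (5,4)
    t=1.6200 [x] (6,4) — stop
  → r_2 = 1.6200
beam 3: φ=45°, α=30°
  cosα=0.8660 sinα=0.5000 | (5,5) | tMaxX 0.9353 tMaxY 0.6200 | tΔX 1.1547 tΔY 2.0000
    t=0.6200 [y] (5,6)
    t=0.9353 [x] (6,6) — stop
  → r_3 = 0.9353
beam 4: φ=90°, α=75°
  cosα=0.2588 sinα=0.9659 | (5,5) | tMaxX 3.1296 tMaxY 0.3209 | tΔX 3.8637 tΔY 1.0353
    t=0.3209 [y] (5,6)
    t=1.3562 [y] (5,7) — stop
  → r_4 = 1.3562

ranges = [4.8554, 1.6200, 0.9353, 1.3562]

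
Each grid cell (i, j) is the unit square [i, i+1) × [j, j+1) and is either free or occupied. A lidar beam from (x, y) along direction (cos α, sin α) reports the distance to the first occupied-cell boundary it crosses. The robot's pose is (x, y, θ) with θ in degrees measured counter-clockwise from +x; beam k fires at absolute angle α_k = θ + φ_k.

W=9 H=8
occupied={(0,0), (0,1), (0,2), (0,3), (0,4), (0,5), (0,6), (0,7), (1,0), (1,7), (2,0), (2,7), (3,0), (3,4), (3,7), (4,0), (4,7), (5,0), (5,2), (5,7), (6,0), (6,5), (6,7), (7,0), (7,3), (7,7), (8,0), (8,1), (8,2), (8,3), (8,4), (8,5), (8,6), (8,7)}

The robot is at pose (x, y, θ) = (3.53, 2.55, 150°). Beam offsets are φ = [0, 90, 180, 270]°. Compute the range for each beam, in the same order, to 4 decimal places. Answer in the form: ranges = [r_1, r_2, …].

ranges = [2.9214, 1.7898, 3.1000, 5.1384]

beam 1: φ=0°, α=150°
  direction (-0.8660, 0.5000); cell (3,2); t to first gridline: x 0.6120, y 0.9000 (then +1.1547 / +2.0000)
    (2,2) via x @ 0.6120
    (2,3) via y @ 0.9000
    (1,3) via x @ 1.7667
    (1,4) via y @ 2.9000
    (0,4) via x @ 2.9214  # hit
  → r_1 = 2.9214
beam 2: φ=90°, α=240°
  direction (-0.5000, -0.8660); cell (3,2); t to first gridline: x 1.0600, y 0.6351 (then +2.0000 / +1.1547)
    (3,1) via y @ 0.6351
    (2,1) via x @ 1.0600
    (2,0) via y @ 1.7898  # hit
  → r_2 = 1.7898
beam 3: φ=180°, α=330°
  direction (0.8660, -0.5000); cell (3,2); t to first gridline: x 0.5427, y 1.1000 (then +1.1547 / +2.0000)
    (4,2) via x @ 0.5427
    (4,1) via y @ 1.1000
    (5,1) via x @ 1.6974
    (6,1) via x @ 2.8521
    (6,0) via y @ 3.1000  # hit
  → r_3 = 3.1000
beam 4: φ=270°, α=60°
  direction (0.5000, 0.8660); cell (3,2); t to first gridline: x 0.9400, y 0.5196 (then +2.0000 / +1.1547)
    (3,3) via y @ 0.5196
    (4,3) via x @ 0.9400
    (4,4) via y @ 1.6743
    (4,5) via y @ 2.8290
    (5,5) via x @ 2.9400
    (5,6) via y @ 3.9837
    (6,6) via x @ 4.9400
    (6,7) via y @ 5.1384  # hit
  → r_4 = 5.1384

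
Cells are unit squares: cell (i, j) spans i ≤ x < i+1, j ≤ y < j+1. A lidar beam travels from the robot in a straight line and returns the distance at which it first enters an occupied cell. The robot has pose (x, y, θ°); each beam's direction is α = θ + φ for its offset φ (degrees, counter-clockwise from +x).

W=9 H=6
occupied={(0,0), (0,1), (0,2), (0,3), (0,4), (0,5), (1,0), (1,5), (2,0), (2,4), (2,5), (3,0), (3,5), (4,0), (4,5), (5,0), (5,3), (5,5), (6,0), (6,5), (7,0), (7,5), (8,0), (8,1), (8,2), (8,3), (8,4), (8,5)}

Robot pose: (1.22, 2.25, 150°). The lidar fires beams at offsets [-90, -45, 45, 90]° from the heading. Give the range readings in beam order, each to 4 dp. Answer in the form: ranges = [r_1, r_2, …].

beam 1: φ=-90°, α=60°
  direction (0.5000, 0.8660); cell (1,2); t to first gridline: x 1.5600, y 0.8660 (then +2.0000 / +1.1547)
    (1,3) via y @ 0.8660
    (2,3) via x @ 1.5600
    (2,4) via y @ 2.0207  # hit
  → r_1 = 2.0207
beam 2: φ=-45°, α=105°
  direction (-0.2588, 0.9659); cell (1,2); t to first gridline: x 0.8500, y 0.7765 (then +3.8637 / +1.0353)
    (1,3) via y @ 0.7765
    (0,3) via x @ 0.8500  # hit
  → r_2 = 0.8500
beam 3: φ=45°, α=195°
  direction (-0.9659, -0.2588); cell (1,2); t to first gridline: x 0.2278, y 0.9659 (then +1.0353 / +3.8637)
    (0,2) via x @ 0.2278  # hit
  → r_3 = 0.2278
beam 4: φ=90°, α=240°
  direction (-0.5000, -0.8660); cell (1,2); t to first gridline: x 0.4400, y 0.2887 (then +2.0000 / +1.1547)
    (1,1) via y @ 0.2887
    (0,1) via x @ 0.4400  # hit
  → r_4 = 0.4400

ranges = [2.0207, 0.8500, 0.2278, 0.4400]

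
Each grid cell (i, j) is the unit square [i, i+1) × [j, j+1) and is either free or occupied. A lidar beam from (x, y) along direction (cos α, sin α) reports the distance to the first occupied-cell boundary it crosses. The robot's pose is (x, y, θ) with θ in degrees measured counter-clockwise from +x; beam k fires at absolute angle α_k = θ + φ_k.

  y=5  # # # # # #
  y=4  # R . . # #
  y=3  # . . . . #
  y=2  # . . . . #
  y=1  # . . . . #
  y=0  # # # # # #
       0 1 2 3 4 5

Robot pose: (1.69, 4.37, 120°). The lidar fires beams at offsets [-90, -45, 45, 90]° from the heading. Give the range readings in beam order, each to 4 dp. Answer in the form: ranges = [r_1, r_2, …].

ranges = [1.2600, 0.6522, 0.7143, 0.7967]

beam 1: φ=-90°, α=30°
  direction (0.8660, 0.5000); cell (1,4); t to first gridline: x 0.3580, y 1.2600 (then +1.1547 / +2.0000)
    (2,4) via x @ 0.3580
    (2,5) via y @ 1.2600  # hit
  → r_1 = 1.2600
beam 2: φ=-45°, α=75°
  direction (0.2588, 0.9659); cell (1,4); t to first gridline: x 1.1977, y 0.6522 (then +3.8637 / +1.0353)
    (1,5) via y @ 0.6522  # hit
  → r_2 = 0.6522
beam 3: φ=45°, α=165°
  direction (-0.9659, 0.2588); cell (1,4); t to first gridline: x 0.7143, y 2.4341 (then +1.0353 / +3.8637)
    (0,4) via x @ 0.7143  # hit
  → r_3 = 0.7143
beam 4: φ=90°, α=210°
  direction (-0.8660, -0.5000); cell (1,4); t to first gridline: x 0.7967, y 0.7400 (then +1.1547 / +2.0000)
    (1,3) via y @ 0.7400
    (0,3) via x @ 0.7967  # hit
  → r_4 = 0.7967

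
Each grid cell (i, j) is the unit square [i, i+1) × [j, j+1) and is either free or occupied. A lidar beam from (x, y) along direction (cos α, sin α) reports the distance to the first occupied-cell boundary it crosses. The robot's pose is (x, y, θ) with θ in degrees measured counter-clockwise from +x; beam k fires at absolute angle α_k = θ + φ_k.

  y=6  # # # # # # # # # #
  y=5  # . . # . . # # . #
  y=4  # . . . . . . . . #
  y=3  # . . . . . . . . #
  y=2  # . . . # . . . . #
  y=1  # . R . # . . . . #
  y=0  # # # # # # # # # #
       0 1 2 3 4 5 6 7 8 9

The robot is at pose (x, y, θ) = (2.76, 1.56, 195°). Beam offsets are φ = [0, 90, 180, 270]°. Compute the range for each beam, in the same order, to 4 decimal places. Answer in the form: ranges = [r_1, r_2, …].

beam 1: φ=0°, α=195°
  cosα=-0.9659 sinα=-0.2588 | (2,1) | tMaxX 0.7868 tMaxY 2.1637 | tΔX 1.0353 tΔY 3.8637
    t=0.7868 [x] (1,1)
    t=1.8221 [x] (0,1) — stop
  → r_1 = 1.8221
beam 2: φ=90°, α=285°
  cosα=0.2588 sinα=-0.9659 | (2,1) | tMaxX 0.9273 tMaxY 0.5798 | tΔX 3.8637 tΔY 1.0353
    t=0.5798 [y] (2,0) — stop
  → r_2 = 0.5798
beam 3: φ=180°, α=15°
  cosα=0.9659 sinα=0.2588 | (2,1) | tMaxX 0.2485 tMaxY 1.7000 | tΔX 1.0353 tΔY 3.8637
    t=0.2485 [x] (3,1)
    t=1.2837 [x] (4,1) — stop
  → r_3 = 1.2837
beam 4: φ=270°, α=105°
  cosα=-0.2588 sinα=0.9659 | (2,1) | tMaxX 2.9364 tMaxY 0.4555 | tΔX 3.8637 tΔY 1.0353
    t=0.4555 [y] (2,2)
    t=1.4908 [y] (2,3)
    t=2.5261 [y] (2,4)
    t=2.9364 [x] (1,4)
    t=3.5614 [y] (1,5)
    t=4.5966 [y] (1,6) — stop
  → r_4 = 4.5966

ranges = [1.8221, 0.5798, 1.2837, 4.5966]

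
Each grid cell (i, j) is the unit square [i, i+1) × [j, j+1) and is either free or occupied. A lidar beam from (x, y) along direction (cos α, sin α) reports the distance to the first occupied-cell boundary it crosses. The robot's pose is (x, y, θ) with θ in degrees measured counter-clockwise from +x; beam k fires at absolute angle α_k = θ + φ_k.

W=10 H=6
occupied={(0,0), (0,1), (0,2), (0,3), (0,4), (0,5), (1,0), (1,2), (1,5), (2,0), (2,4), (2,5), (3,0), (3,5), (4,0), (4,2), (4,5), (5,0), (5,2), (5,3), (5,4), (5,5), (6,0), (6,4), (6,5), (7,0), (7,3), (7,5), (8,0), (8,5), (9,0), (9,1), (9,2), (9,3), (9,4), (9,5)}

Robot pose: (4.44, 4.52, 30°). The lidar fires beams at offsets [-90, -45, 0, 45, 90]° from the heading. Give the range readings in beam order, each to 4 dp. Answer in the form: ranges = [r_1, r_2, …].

beam 1: φ=-90°, α=300°
  dir = (cos 300°, sin 300°) = (0.5000, -0.8660); from cell (4,4)
  next x-line at t=1.1200, next y-line at t=0.6004; Δt_x=2.0000, Δt_y=1.1547
    y: enter (4,3) at t=0.6004
    x: enter (5,3) at t=1.1200 ← occupied
  → r_1 = 1.1200
beam 2: φ=-45°, α=345°
  dir = (cos 345°, sin 345°) = (0.9659, -0.2588); from cell (4,4)
  next x-line at t=0.5798, next y-line at t=2.0091; Δt_x=1.0353, Δt_y=3.8637
    x: enter (5,4) at t=0.5798 ← occupied
  → r_2 = 0.5798
beam 3: φ=0°, α=30°
  dir = (cos 30°, sin 30°) = (0.8660, 0.5000); from cell (4,4)
  next x-line at t=0.6466, next y-line at t=0.9600; Δt_x=1.1547, Δt_y=2.0000
    x: enter (5,4) at t=0.6466 ← occupied
  → r_3 = 0.6466
beam 4: φ=45°, α=75°
  dir = (cos 75°, sin 75°) = (0.2588, 0.9659); from cell (4,4)
  next x-line at t=2.1637, next y-line at t=0.4969; Δt_x=3.8637, Δt_y=1.0353
    y: enter (4,5) at t=0.4969 ← occupied
  → r_4 = 0.4969
beam 5: φ=90°, α=120°
  dir = (cos 120°, sin 120°) = (-0.5000, 0.8660); from cell (4,4)
  next x-line at t=0.8800, next y-line at t=0.5543; Δt_x=2.0000, Δt_y=1.1547
    y: enter (4,5) at t=0.5543 ← occupied
  → r_5 = 0.5543

ranges = [1.1200, 0.5798, 0.6466, 0.4969, 0.5543]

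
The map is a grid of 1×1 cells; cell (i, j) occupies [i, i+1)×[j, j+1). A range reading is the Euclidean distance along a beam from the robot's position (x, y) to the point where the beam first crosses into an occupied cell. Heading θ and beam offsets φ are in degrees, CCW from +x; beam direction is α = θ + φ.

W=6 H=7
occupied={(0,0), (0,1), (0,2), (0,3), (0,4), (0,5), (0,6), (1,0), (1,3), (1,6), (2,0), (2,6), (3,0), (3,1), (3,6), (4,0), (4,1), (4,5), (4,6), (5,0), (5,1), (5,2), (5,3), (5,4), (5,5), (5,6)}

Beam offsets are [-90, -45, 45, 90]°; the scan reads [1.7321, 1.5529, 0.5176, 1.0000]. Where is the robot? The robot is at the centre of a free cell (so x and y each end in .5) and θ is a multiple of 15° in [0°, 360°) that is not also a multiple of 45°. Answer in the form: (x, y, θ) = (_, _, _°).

(x, y, θ) = (4.5, 3.5, 330°)

The pose lattice has 16·16 = 256 candidates. Test each by forward raycasting.
  (3.5, 5.5, 285°): beam 1 = 2.5882 ≠ 1.7321 ✗
  (1.5, 1.5, 15°): beam 1 = 0.5176 ≠ 1.7321 ✗
  (1.5, 2.5, 195°): beam 1 = 0.5176 ≠ 1.7321 ✗
  (1.5, 4.5, 120°): beam 1 = 2.8868 ≠ 1.7321 ✗
  …
  (4.5, 3.5, 330°): r_1=1.7321, r_2=1.5529, r_3=0.5176, r_4=1.0000 — all match ✓
Only this pose fits every beam.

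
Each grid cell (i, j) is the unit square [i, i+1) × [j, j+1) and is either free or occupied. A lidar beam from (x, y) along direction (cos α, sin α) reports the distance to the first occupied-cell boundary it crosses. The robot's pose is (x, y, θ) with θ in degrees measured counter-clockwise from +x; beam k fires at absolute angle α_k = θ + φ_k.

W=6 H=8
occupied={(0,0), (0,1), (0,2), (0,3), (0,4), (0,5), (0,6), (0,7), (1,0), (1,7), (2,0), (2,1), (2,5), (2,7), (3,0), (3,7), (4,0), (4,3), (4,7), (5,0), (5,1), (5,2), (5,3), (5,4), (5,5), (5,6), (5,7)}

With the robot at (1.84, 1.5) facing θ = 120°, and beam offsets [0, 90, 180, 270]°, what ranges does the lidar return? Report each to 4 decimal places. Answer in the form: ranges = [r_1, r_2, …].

beam 1: φ=0°, α=120°
  d=(-0.5000,0.8660)  start (1,1)  tX=1.6800 tY=0.5774  stride 1/|dx|=2.0000 1/|dy|=1.1547
    cross y-line → (1,2), t=0.5774
    cross x-line → (0,2), t=1.6800 (wall)
  → r_1 = 1.6800
beam 2: φ=90°, α=210°
  d=(-0.8660,-0.5000)  start (1,1)  tX=0.9699 tY=1.0000  stride 1/|dx|=1.1547 1/|dy|=2.0000
    cross x-line → (0,1), t=0.9699 (wall)
  → r_2 = 0.9699
beam 3: φ=180°, α=300°
  d=(0.5000,-0.8660)  start (1,1)  tX=0.3200 tY=0.5774  stride 1/|dx|=2.0000 1/|dy|=1.1547
    cross x-line → (2,1), t=0.3200 (wall)
  → r_3 = 0.3200
beam 4: φ=270°, α=30°
  d=(0.8660,0.5000)  start (1,1)  tX=0.1848 tY=1.0000  stride 1/|dx|=1.1547 1/|dy|=2.0000
    cross x-line → (2,1), t=0.1848 (wall)
  → r_4 = 0.1848

ranges = [1.6800, 0.9699, 0.3200, 0.1848]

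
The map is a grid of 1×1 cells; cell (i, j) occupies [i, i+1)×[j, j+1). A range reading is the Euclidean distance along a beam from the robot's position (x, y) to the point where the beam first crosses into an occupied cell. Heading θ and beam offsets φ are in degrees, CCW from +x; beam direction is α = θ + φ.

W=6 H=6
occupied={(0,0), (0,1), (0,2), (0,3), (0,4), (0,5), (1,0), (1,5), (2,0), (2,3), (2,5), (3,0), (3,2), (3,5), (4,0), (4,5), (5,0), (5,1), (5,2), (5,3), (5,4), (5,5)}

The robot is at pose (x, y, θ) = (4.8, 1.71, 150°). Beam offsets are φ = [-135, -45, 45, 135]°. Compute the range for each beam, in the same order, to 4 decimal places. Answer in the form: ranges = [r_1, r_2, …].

ranges = [0.2071, 3.4061, 2.7432, 0.7350]

beam 1: φ=-135°, α=15°
  dir = (cos 15°, sin 15°) = (0.9659, 0.2588); from cell (4,1)
  next x-line at t=0.2071, next y-line at t=1.1205; Δt_x=1.0353, Δt_y=3.8637
    x: enter (5,1) at t=0.2071 ← occupied
  → r_1 = 0.2071
beam 2: φ=-45°, α=105°
  dir = (cos 105°, sin 105°) = (-0.2588, 0.9659); from cell (4,1)
  next x-line at t=3.0910, next y-line at t=0.3002; Δt_x=3.8637, Δt_y=1.0353
    y: enter (4,2) at t=0.3002
    y: enter (4,3) at t=1.3355
    y: enter (4,4) at t=2.3708
    x: enter (3,4) at t=3.0910
    y: enter (3,5) at t=3.4061 ← occupied
  → r_2 = 3.4061
beam 3: φ=45°, α=195°
  dir = (cos 195°, sin 195°) = (-0.9659, -0.2588); from cell (4,1)
  next x-line at t=0.8282, next y-line at t=2.7432; Δt_x=1.0353, Δt_y=3.8637
    x: enter (3,1) at t=0.8282
    x: enter (2,1) at t=1.8635
    y: enter (2,0) at t=2.7432 ← occupied
  → r_3 = 2.7432
beam 4: φ=135°, α=285°
  dir = (cos 285°, sin 285°) = (0.2588, -0.9659); from cell (4,1)
  next x-line at t=0.7727, next y-line at t=0.7350; Δt_x=3.8637, Δt_y=1.0353
    y: enter (4,0) at t=0.7350 ← occupied
  → r_4 = 0.7350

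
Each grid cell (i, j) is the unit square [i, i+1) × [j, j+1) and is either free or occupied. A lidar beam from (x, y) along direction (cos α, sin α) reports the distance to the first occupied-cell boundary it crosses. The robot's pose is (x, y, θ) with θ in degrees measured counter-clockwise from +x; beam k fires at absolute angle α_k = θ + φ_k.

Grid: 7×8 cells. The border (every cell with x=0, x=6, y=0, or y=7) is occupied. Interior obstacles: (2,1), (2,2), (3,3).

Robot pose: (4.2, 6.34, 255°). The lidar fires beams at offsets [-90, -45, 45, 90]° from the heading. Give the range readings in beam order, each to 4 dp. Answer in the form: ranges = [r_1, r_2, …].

beam 1: φ=-90°, α=165°
  cosα=-0.9659 sinα=0.2588 | (4,6) | tMaxX 0.2071 tMaxY 2.5500 | tΔX 1.0353 tΔY 3.8637
    t=0.2071 [x] (3,6)
    t=1.2423 [x] (2,6)
    t=2.2776 [x] (1,6)
    t=2.5500 [y] (1,7) — stop
  → r_1 = 2.5500
beam 2: φ=-45°, α=210°
  cosα=-0.8660 sinα=-0.5000 | (4,6) | tMaxX 0.2309 tMaxY 0.6800 | tΔX 1.1547 tΔY 2.0000
    t=0.2309 [x] (3,6)
    t=0.6800 [y] (3,5)
    t=1.3856 [x] (2,5)
    t=2.5403 [x] (1,5)
    t=2.6800 [y] (1,4)
    t=3.6950 [x] (0,4) — stop
  → r_2 = 3.6950
beam 3: φ=45°, α=300°
  cosα=0.5000 sinα=-0.8660 | (4,6) | tMaxX 1.6000 tMaxY 0.3926 | tΔX 2.0000 tΔY 1.1547
    t=0.3926 [y] (4,5)
    t=1.5473 [y] (4,4)
    t=1.6000 [x] (5,4)
    t=2.7020 [y] (5,3)
    t=3.6000 [x] (6,3) — stop
  → r_3 = 3.6000
beam 4: φ=90°, α=345°
  cosα=0.9659 sinα=-0.2588 | (4,6) | tMaxX 0.8282 tMaxY 1.3137 | tΔX 1.0353 tΔY 3.8637
    t=0.8282 [x] (5,6)
    t=1.3137 [y] (5,5)
    t=1.8635 [x] (6,5) — stop
  → r_4 = 1.8635

ranges = [2.5500, 3.6950, 3.6000, 1.8635]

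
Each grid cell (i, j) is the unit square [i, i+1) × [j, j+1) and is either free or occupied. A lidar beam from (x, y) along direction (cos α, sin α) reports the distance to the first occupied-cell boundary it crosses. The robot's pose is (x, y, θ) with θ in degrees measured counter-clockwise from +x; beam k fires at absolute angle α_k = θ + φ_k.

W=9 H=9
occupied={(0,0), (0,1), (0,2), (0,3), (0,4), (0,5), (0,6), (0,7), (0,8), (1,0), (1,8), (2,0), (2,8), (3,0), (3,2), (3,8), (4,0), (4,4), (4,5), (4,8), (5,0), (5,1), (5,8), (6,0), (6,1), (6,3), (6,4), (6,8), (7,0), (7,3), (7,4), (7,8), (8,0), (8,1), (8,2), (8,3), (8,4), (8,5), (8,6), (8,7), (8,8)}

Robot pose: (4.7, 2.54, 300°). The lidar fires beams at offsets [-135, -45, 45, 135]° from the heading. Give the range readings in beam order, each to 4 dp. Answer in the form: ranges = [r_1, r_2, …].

beam 1: φ=-135°, α=165°
  cosα=-0.9659 sinα=0.2588 | (4,2) | tMaxX 0.7247 tMaxY 1.7773 | tΔX 1.0353 tΔY 3.8637
    t=0.7247 [x] (3,2) — stop
  → r_1 = 0.7247
beam 2: φ=-45°, α=255°
  cosα=-0.2588 sinα=-0.9659 | (4,2) | tMaxX 2.7046 tMaxY 0.5590 | tΔX 3.8637 tΔY 1.0353
    t=0.5590 [y] (4,1)
    t=1.5943 [y] (4,0) — stop
  → r_2 = 1.5943
beam 3: φ=45°, α=345°
  cosα=0.9659 sinα=-0.2588 | (4,2) | tMaxX 0.3106 tMaxY 2.0864 | tΔX 1.0353 tΔY 3.8637
    t=0.3106 [x] (5,2)
    t=1.3459 [x] (6,2)
    t=2.0864 [y] (6,1) — stop
  → r_3 = 2.0864
beam 4: φ=135°, α=75°
  cosα=0.2588 sinα=0.9659 | (4,2) | tMaxX 1.1591 tMaxY 0.4762 | tΔX 3.8637 tΔY 1.0353
    t=0.4762 [y] (4,3)
    t=1.1591 [x] (5,3)
    t=1.5115 [y] (5,4)
    t=2.5468 [y] (5,5)
    t=3.5821 [y] (5,6)
    t=4.6173 [y] (5,7)
    t=5.0228 [x] (6,7)
    t=5.6526 [y] (6,8) — stop
  → r_4 = 5.6526

ranges = [0.7247, 1.5943, 2.0864, 5.6526]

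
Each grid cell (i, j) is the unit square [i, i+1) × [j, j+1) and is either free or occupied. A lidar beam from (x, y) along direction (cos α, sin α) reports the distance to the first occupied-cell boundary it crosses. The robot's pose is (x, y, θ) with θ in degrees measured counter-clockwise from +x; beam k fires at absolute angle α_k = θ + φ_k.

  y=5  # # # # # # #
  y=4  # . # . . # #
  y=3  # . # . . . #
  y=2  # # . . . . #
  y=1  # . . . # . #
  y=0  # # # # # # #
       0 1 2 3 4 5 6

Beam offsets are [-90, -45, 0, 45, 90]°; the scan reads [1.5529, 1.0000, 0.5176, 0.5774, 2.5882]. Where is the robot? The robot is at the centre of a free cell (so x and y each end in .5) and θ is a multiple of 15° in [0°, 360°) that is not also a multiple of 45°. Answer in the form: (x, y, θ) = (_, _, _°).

(x, y, θ) = (3.5, 3.5, 165°)

The pose lattice has 15·16 = 240 candidates. Test each by forward raycasting.
  (2.5, 2.5, 255°): beam 1 = 0.5176 ≠ 1.5529 ✗
  (5.5, 1.5, 255°): beam 1 = 0.5176 ≠ 1.5529 ✗
  (5.5, 3.5, 75°): beam 1 = 0.5176 ≠ 1.5529 ✗
  (4.5, 2.5, 240°): beam 1 = 1.7321 ≠ 1.5529 ✗
  (5.5, 3.5, 195°): beam 1 = 0.5176 ≠ 1.5529 ✗
  …
  (3.5, 3.5, 165°): r_1=1.5529, r_2=1.0000, r_3=0.5176, r_4=0.5774, r_5=2.5882 — all match ✓
No second candidate reproduces the full scan.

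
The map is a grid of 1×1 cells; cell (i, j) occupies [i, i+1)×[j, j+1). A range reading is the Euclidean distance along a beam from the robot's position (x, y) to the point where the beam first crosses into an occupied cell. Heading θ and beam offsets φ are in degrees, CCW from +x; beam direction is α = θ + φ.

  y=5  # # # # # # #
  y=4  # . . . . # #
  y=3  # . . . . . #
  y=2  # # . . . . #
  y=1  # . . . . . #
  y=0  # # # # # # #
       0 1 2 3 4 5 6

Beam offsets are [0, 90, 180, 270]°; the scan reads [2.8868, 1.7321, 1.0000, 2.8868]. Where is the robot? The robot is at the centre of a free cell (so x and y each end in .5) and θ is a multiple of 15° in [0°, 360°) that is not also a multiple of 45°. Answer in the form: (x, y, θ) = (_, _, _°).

Candidates: 18 free-cell centres × 16 headings = 288 poses. Raycast each; keep the one whose scan matches to 4 dp.
  (3.5, 1.5, 120°): beam 1 = 4.0415 ≠ 2.8868 ✗
  (2.5, 3.5, 300°): beam 2 = 2.8868 ≠ 1.7321 ✗
  (4.5, 3.5, 75°): beam 1 = 1.5529 ≠ 2.8868 ✗
  (3.5, 2.5, 105°): beam 1 = 2.5882 ≠ 2.8868 ✗
  …
  (2.5, 3.5, 30°): r_1=2.8868, r_2=1.7321, r_3=1.0000, r_4=2.8868 — all match ✓
Only this pose fits every beam.

(x, y, θ) = (2.5, 3.5, 30°)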